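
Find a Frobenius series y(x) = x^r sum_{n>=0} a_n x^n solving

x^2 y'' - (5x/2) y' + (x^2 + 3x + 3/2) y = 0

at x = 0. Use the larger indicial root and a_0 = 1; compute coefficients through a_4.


Write in Frobenius form y'' + (p(x)/x) y' + (q(x)/x^2) y = 0:
  p(x) = -5/2,  q(x) = x^2 + 3x + 3/2.
Indicial equation: r(r-1) + (-5/2) r + (3/2) = 0 -> roots r_1 = 3, r_2 = 1/2.
Take r = r_1 = 3. Let y(x) = x^r sum_{n>=0} a_n x^n with a_0 = 1.
Substitute y = x^r sum a_n x^n and match x^{r+n}. The recurrence is
  D(n) a_n + 3 a_{n-1} + 1 a_{n-2} = 0,  where D(n) = (r+n)(r+n-1) + (-5/2)(r+n) + (3/2).
  a_n = [-3 a_{n-1} - 1 a_{n-2}] / D(n).
Since the indicial polynomial factors as (r - r_1)(r - r_2), D(n) = (r_1 + n - r_1)(r_1 + n - r_2) = n(n + 5/2).
Evaluating step by step (a_0 = 1):
  n = 1: D(1) = 1(1 + 5/2) = 7/2; numerator = -3(1) = -3; a_1 = (-3)/(7/2) = -6/7
  n = 2: D(2) = 2(2 + 5/2) = 9; numerator = -3(-6/7) - 1(1) = 11/7; a_2 = (11/7)/(9) = 11/63
  n = 3: D(3) = 3(3 + 5/2) = 33/2; numerator = -3(11/63) - 1(-6/7) = 1/3; a_3 = (1/3)/(33/2) = 2/99
  n = 4: D(4) = 4(4 + 5/2) = 26; numerator = -3(2/99) - 1(11/63) = -163/693; a_4 = (-163/693)/(26) = -163/18018

r = 3; a_0 = 1; a_1 = -6/7; a_2 = 11/63; a_3 = 2/99; a_4 = -163/18018


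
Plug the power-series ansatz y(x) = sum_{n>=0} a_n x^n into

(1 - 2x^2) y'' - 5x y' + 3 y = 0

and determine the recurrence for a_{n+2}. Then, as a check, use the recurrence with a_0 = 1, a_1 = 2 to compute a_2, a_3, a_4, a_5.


Substitute y = sum_n a_n x^n.
(1 - 2 x^2) y'' contributes (n+2)(n+1) a_{n+2} - 2 n(n-1) a_n at x^n.
-5 x y'(x) contributes -5 n a_n at x^n.
3 y(x) contributes 3 a_n at x^n.
Matching x^n: (n+2)(n+1) a_{n+2} + (-2 n(n-1) - 5 n + 3) a_n = 0.
Thus a_{n+2} = (2 n(n-1) + 5 n - 3) / ((n+1)(n+2)) * a_n.

Check with a_0 = 1, a_1 = 2 (apply the recurrence for n = 0, 1, 2, 3): a_0 = 1, a_1 = 2, a_2 = -3/2, a_3 = 2/3, a_4 = -11/8, a_5 = 4/5.

a_(n+2) = (2 n(n-1) + 5 n - 3) / ((n+1)(n+2)) * a_n; check: a_0 = 1, a_1 = 2, a_2 = -3/2, a_3 = 2/3, a_4 = -11/8, a_5 = 4/5


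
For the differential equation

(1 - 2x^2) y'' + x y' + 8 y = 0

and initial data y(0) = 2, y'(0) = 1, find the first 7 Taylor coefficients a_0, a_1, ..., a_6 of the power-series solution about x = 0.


Ansatz: y(x) = sum_{n>=0} a_n x^n, so y'(x) = sum_{n>=1} n a_n x^(n-1) and y''(x) = sum_{n>=2} n(n-1) a_n x^(n-2).
Substitute into P(x) y'' + Q(x) y' + R(x) y = 0 with P(x) = 1 - 2x^2, Q(x) = x, R(x) = 8, and match powers of x.
Initial conditions: a_0 = 2, a_1 = 1.
Setting the coefficient of each power of x to zero and solving order by order (substituting the coefficients already found):
  x^0: 2 a_2 + 8 a_0 = 0  ->  2 a_2 = -8 a_0 = -16  ->  a_2 = -8
  x^1: 6 a_3 + 9 a_1 = 0  ->  6 a_3 = -9 a_1 = -9  ->  a_3 = -3/2
  x^2: 12 a_4 + 6 a_2 = 0  ->  12 a_4 = -6 a_2 = 48  ->  a_4 = 4
  x^3: 20 a_5 - a_3 = 0  ->  20 a_5 = a_3 = -3/2  ->  a_5 = -3/40
  x^4: 30 a_6 - 12 a_4 = 0  ->  30 a_6 = 12 a_4 = 48  ->  a_6 = 8/5
Truncated series: y(x) = 2 + x - 8 x^2 - (3/2) x^3 + 4 x^4 - (3/40) x^5 + (8/5) x^6 + O(x^7).

a_0 = 2; a_1 = 1; a_2 = -8; a_3 = -3/2; a_4 = 4; a_5 = -3/40; a_6 = 8/5


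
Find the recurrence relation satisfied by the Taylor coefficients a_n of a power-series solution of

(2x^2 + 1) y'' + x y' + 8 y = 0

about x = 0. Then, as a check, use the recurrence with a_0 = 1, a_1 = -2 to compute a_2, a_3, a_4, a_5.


Substitute y = sum_n a_n x^n.
(1 + 2 x^2) y'' contributes (n+2)(n+1) a_{n+2} + 2 n(n-1) a_n at x^n.
x y'(x) contributes n a_n at x^n.
8 y(x) contributes 8 a_n at x^n.
Matching x^n: (n+2)(n+1) a_{n+2} + (2 n(n-1) + n + 8) a_n = 0.
Thus a_{n+2} = (-2 n(n-1) - n - 8) / ((n+1)(n+2)) * a_n.

Check with a_0 = 1, a_1 = -2 (apply the recurrence for n = 0, 1, 2, 3): a_0 = 1, a_1 = -2, a_2 = -4, a_3 = 3, a_4 = 14/3, a_5 = -69/20.

a_(n+2) = (-2 n(n-1) - n - 8) / ((n+1)(n+2)) * a_n; check: a_0 = 1, a_1 = -2, a_2 = -4, a_3 = 3, a_4 = 14/3, a_5 = -69/20


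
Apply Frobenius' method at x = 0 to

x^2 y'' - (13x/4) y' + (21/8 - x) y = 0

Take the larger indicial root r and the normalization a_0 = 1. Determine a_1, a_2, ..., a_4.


Write in Frobenius form y'' + (p(x)/x) y' + (q(x)/x^2) y = 0:
  p(x) = -13/4,  q(x) = 21/8 - x.
Indicial equation: r(r-1) + (-13/4) r + (21/8) = 0 -> roots r_1 = 7/2, r_2 = 3/4.
Take r = r_1 = 7/2. Let y(x) = x^r sum_{n>=0} a_n x^n with a_0 = 1.
Substitute y = x^r sum a_n x^n and match x^{r+n}. The recurrence is
  D(n) a_n - 1 a_{n-1} = 0,  where D(n) = (r+n)(r+n-1) + (-13/4)(r+n) + (21/8).
  a_n = 1 / D(n) * a_{n-1}.
Since the indicial polynomial factors as (r - r_1)(r - r_2), D(n) = (r_1 + n - r_1)(r_1 + n - r_2) = n(n + 11/4).
Evaluating step by step (a_0 = 1):
  n = 1: D(1) = 1(1 + 11/4) = 15/4; numerator = 1(1) = 1; a_1 = (1)/(15/4) = 4/15
  n = 2: D(2) = 2(2 + 11/4) = 19/2; numerator = 1(4/15) = 4/15; a_2 = (4/15)/(19/2) = 8/285
  n = 3: D(3) = 3(3 + 11/4) = 69/4; numerator = 1(8/285) = 8/285; a_3 = (8/285)/(69/4) = 32/19665
  n = 4: D(4) = 4(4 + 11/4) = 27; numerator = 1(32/19665) = 32/19665; a_4 = (32/19665)/(27) = 32/530955

r = 7/2; a_0 = 1; a_1 = 4/15; a_2 = 8/285; a_3 = 32/19665; a_4 = 32/530955


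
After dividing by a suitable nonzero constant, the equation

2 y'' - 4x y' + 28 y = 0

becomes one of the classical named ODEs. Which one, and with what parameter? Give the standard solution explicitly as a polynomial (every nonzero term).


All three coefficients share the factor 2; dividing through by 2 gives  y'' - 2x y' + 14 y = 0.
This matches the Hermite equation y'' - 2x y' + 2n y = 0 with 2n = 14, so n = 7; the polynomial solution is H_7(x).
With y = sum_k a_k x^k, matching x^k gives (k+2)(k+1) a_{k+2} = 2(k - n) a_k = 2(k - 7) a_k. The right side vanishes at k = 7, so the series with the parity of 7 terminates at degree 7.
Standard normalization: leading coefficient of H_n is 2^n, so a_7 = 2^7 = 128. Work downward with a_k = (k+1)(k+2) a_{k+2} / (2(k - n)):
  a_5 = (6)(7)(128) / (2(5 - 7)) = 5376/(-4) = -1344
  a_3 = (4)(5)(-1344) / (2(3 - 7)) = -26880/(-8) = 3360
  a_1 = (2)(3)(3360) / (2(1 - 7)) = 20160/(-12) = -1680
Hence H_7(x) = 128 x^7 - 1344 x^5 + 3360 x^3 - 1680 x.

H_7(x); series = 128 x^7 - 1344 x^5 + 3360 x^3 - 1680 x


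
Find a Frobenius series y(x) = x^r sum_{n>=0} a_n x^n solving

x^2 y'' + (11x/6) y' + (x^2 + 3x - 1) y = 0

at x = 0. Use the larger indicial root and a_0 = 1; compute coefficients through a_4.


Write in Frobenius form y'' + (p(x)/x) y' + (q(x)/x^2) y = 0:
  p(x) = 11/6,  q(x) = x^2 + 3x - 1.
Indicial equation: r(r-1) + (11/6) r + (-1) = 0 -> roots r_1 = 2/3, r_2 = -3/2.
Take r = r_1 = 2/3. Let y(x) = x^r sum_{n>=0} a_n x^n with a_0 = 1.
Substitute y = x^r sum a_n x^n and match x^{r+n}. The recurrence is
  D(n) a_n + 3 a_{n-1} + 1 a_{n-2} = 0,  where D(n) = (r+n)(r+n-1) + (11/6)(r+n) + (-1).
  a_n = [-3 a_{n-1} - 1 a_{n-2}] / D(n).
Since the indicial polynomial factors as (r - r_1)(r - r_2), D(n) = (r_1 + n - r_1)(r_1 + n - r_2) = n(n + 13/6).
Evaluating step by step (a_0 = 1):
  n = 1: D(1) = 1(1 + 13/6) = 19/6; numerator = -3(1) = -3; a_1 = (-3)/(19/6) = -18/19
  n = 2: D(2) = 2(2 + 13/6) = 25/3; numerator = -3(-18/19) - 1(1) = 35/19; a_2 = (35/19)/(25/3) = 21/95
  n = 3: D(3) = 3(3 + 13/6) = 31/2; numerator = -3(21/95) - 1(-18/19) = 27/95; a_3 = (27/95)/(31/2) = 54/2945
  n = 4: D(4) = 4(4 + 13/6) = 74/3; numerator = -3(54/2945) - 1(21/95) = -813/2945; a_4 = (-813/2945)/(74/3) = -2439/217930

r = 2/3; a_0 = 1; a_1 = -18/19; a_2 = 21/95; a_3 = 54/2945; a_4 = -2439/217930


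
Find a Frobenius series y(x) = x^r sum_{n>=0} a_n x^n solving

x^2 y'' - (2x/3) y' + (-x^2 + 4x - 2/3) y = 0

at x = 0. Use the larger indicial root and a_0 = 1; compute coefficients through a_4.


Write in Frobenius form y'' + (p(x)/x) y' + (q(x)/x^2) y = 0:
  p(x) = -2/3,  q(x) = -x^2 + 4x - 2/3.
Indicial equation: r(r-1) + (-2/3) r + (-2/3) = 0 -> roots r_1 = 2, r_2 = -1/3.
Take r = r_1 = 2. Let y(x) = x^r sum_{n>=0} a_n x^n with a_0 = 1.
Substitute y = x^r sum a_n x^n and match x^{r+n}. The recurrence is
  D(n) a_n + 4 a_{n-1} - 1 a_{n-2} = 0,  where D(n) = (r+n)(r+n-1) + (-2/3)(r+n) + (-2/3).
  a_n = [-4 a_{n-1} + 1 a_{n-2}] / D(n).
Since the indicial polynomial factors as (r - r_1)(r - r_2), D(n) = (r_1 + n - r_1)(r_1 + n - r_2) = n(n + 7/3).
Evaluating step by step (a_0 = 1):
  n = 1: D(1) = 1(1 + 7/3) = 10/3; numerator = -4(1) = -4; a_1 = (-4)/(10/3) = -6/5
  n = 2: D(2) = 2(2 + 7/3) = 26/3; numerator = -4(-6/5) + 1(1) = 29/5; a_2 = (29/5)/(26/3) = 87/130
  n = 3: D(3) = 3(3 + 7/3) = 16; numerator = -4(87/130) + 1(-6/5) = -252/65; a_3 = (-252/65)/(16) = -63/260
  n = 4: D(4) = 4(4 + 7/3) = 76/3; numerator = -4(-63/260) + 1(87/130) = 213/130; a_4 = (213/130)/(76/3) = 639/9880

r = 2; a_0 = 1; a_1 = -6/5; a_2 = 87/130; a_3 = -63/260; a_4 = 639/9880


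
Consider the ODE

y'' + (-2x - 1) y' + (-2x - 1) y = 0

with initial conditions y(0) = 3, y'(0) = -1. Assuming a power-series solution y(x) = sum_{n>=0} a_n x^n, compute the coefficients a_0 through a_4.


Ansatz: y(x) = sum_{n>=0} a_n x^n, so y'(x) = sum_{n>=1} n a_n x^(n-1) and y''(x) = sum_{n>=2} n(n-1) a_n x^(n-2).
Substitute into P(x) y'' + Q(x) y' + R(x) y = 0 with P(x) = 1, Q(x) = -2x - 1, R(x) = -2x - 1, and match powers of x.
Initial conditions: a_0 = 3, a_1 = -1.
Setting the coefficient of each power of x to zero and solving order by order (substituting the coefficients already found):
  x^0: 2 a_2 - a_1 - a_0 = 0  ->  2 a_2 = a_1 + a_0 = 2  ->  a_2 = 1
  x^1: 6 a_3 - 2 a_2 - 3 a_1 - 2 a_0 = 0  ->  6 a_3 = 2 a_2 + 3 a_1 + 2 a_0 = 5  ->  a_3 = 5/6
  x^2: 12 a_4 - 3 a_3 - 5 a_2 - 2 a_1 = 0  ->  12 a_4 = 3 a_3 + 5 a_2 + 2 a_1 = 11/2  ->  a_4 = 11/24
Truncated series: y(x) = 3 - x + x^2 + (5/6) x^3 + (11/24) x^4 + O(x^5).

a_0 = 3; a_1 = -1; a_2 = 1; a_3 = 5/6; a_4 = 11/24


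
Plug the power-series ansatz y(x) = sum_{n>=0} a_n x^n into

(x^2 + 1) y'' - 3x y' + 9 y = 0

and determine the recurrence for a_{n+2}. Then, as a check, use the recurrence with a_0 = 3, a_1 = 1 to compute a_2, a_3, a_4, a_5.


Substitute y = sum_n a_n x^n.
(1 + 1 x^2) y'' contributes (n+2)(n+1) a_{n+2} + n(n-1) a_n at x^n.
-3 x y'(x) contributes -3 n a_n at x^n.
9 y(x) contributes 9 a_n at x^n.
Matching x^n: (n+2)(n+1) a_{n+2} + (n(n-1) - 3 n + 9) a_n = 0.
Thus a_{n+2} = (-n(n-1) + 3 n - 9) / ((n+1)(n+2)) * a_n.

Check with a_0 = 3, a_1 = 1 (apply the recurrence for n = 0, 1, 2, 3): a_0 = 3, a_1 = 1, a_2 = -27/2, a_3 = -1, a_4 = 45/8, a_5 = 3/10.

a_(n+2) = (-n(n-1) + 3 n - 9) / ((n+1)(n+2)) * a_n; check: a_0 = 3, a_1 = 1, a_2 = -27/2, a_3 = -1, a_4 = 45/8, a_5 = 3/10


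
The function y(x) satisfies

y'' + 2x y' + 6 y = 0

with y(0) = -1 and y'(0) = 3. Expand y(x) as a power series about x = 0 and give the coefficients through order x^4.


Ansatz: y(x) = sum_{n>=0} a_n x^n, so y'(x) = sum_{n>=1} n a_n x^(n-1) and y''(x) = sum_{n>=2} n(n-1) a_n x^(n-2).
Substitute into P(x) y'' + Q(x) y' + R(x) y = 0 with P(x) = 1, Q(x) = 2x, R(x) = 6, and match powers of x.
Initial conditions: a_0 = -1, a_1 = 3.
Setting the coefficient of each power of x to zero and solving order by order (substituting the coefficients already found):
  x^0: 2 a_2 + 6 a_0 = 0  ->  2 a_2 = -6 a_0 = 6  ->  a_2 = 3
  x^1: 6 a_3 + 8 a_1 = 0  ->  6 a_3 = -8 a_1 = -24  ->  a_3 = -4
  x^2: 12 a_4 + 10 a_2 = 0  ->  12 a_4 = -10 a_2 = -30  ->  a_4 = -5/2
Truncated series: y(x) = -1 + 3 x + 3 x^2 - 4 x^3 - (5/2) x^4 + O(x^5).

a_0 = -1; a_1 = 3; a_2 = 3; a_3 = -4; a_4 = -5/2


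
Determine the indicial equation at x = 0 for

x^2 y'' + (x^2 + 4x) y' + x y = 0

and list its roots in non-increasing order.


Divide by x^2 to reach normal form y'' + P_1(x) y' + P_2(x) y = 0 with P_1(x) = 1 + 4/x and P_2(x) = 1/x.
x = 0 is a singular point because the y'-coefficient 1 + 4/x has a pole at x = 0 and the y-coefficient 1/x has a pole at x = 0.
It is a regular singular point because x P_1(x) = p(x) = x + 4 and x^2 P_2(x) = q(x) = x are polynomials, hence analytic at x = 0.
p(0) = 4,  q(0) = 0.
Indicial equation: r(r-1) + p(0) r + q(0) = 0, i.e. r^2 + (p(0) - 1) r + q(0) = 0, i.e. r^2 + 3 r = 0.
Discriminant: (3)^2 - 4(0) = 9, so r = (-3 ± 3)/2.
Solving: r_1 = 0, r_2 = -3.

indicial: r^2 + 3 r = 0; roots r_1 = 0, r_2 = -3


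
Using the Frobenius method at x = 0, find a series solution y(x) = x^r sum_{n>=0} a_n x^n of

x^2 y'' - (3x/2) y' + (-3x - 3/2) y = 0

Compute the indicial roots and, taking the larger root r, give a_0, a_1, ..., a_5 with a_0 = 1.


Write in Frobenius form y'' + (p(x)/x) y' + (q(x)/x^2) y = 0:
  p(x) = -3/2,  q(x) = -3x - 3/2.
Indicial equation: r(r-1) + (-3/2) r + (-3/2) = 0 -> roots r_1 = 3, r_2 = -1/2.
Take r = r_1 = 3. Let y(x) = x^r sum_{n>=0} a_n x^n with a_0 = 1.
Substitute y = x^r sum a_n x^n and match x^{r+n}. The recurrence is
  D(n) a_n - 3 a_{n-1} = 0,  where D(n) = (r+n)(r+n-1) + (-3/2)(r+n) + (-3/2).
  a_n = 3 / D(n) * a_{n-1}.
Since the indicial polynomial factors as (r - r_1)(r - r_2), D(n) = (r_1 + n - r_1)(r_1 + n - r_2) = n(n + 7/2).
Evaluating step by step (a_0 = 1):
  n = 1: D(1) = 1(1 + 7/2) = 9/2; numerator = 3(1) = 3; a_1 = (3)/(9/2) = 2/3
  n = 2: D(2) = 2(2 + 7/2) = 11; numerator = 3(2/3) = 2; a_2 = (2)/(11) = 2/11
  n = 3: D(3) = 3(3 + 7/2) = 39/2; numerator = 3(2/11) = 6/11; a_3 = (6/11)/(39/2) = 4/143
  n = 4: D(4) = 4(4 + 7/2) = 30; numerator = 3(4/143) = 12/143; a_4 = (12/143)/(30) = 2/715
  n = 5: D(5) = 5(5 + 7/2) = 85/2; numerator = 3(2/715) = 6/715; a_5 = (6/715)/(85/2) = 12/60775

r = 3; a_0 = 1; a_1 = 2/3; a_2 = 2/11; a_3 = 4/143; a_4 = 2/715; a_5 = 12/60775


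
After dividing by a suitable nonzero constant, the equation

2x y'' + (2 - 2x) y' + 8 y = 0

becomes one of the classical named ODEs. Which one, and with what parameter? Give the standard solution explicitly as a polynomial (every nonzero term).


All three coefficients share the factor 2; dividing through by 2 gives  x y'' + (1 - x) y' + 4 y = 0.
This matches the Laguerre equation x y'' + (1 - x) y' + n y = 0 with n = 4; the polynomial solution is L_4(x).
With y = sum_k a_k x^k, matching x^k gives (k+1)k a_{k+1} + (k+1) a_{k+1} - k a_k + n a_k = 0, i.e. (k+1)^2 a_{k+1} = (k - n) a_k = (k - 4) a_k. The right side vanishes at k = 4, so the series terminates at degree 4.
Standard normalization L_n(0) = 1 gives a_0 = 1. Work upward with a_{k+1} = (k - 4) a_k / (k+1)^2:
  a_1 = (0 - 4)(1) / 1^2 = -4/1 = -4
  a_2 = (1 - 4)(-4) / 2^2 = 12/4 = 3
  a_3 = (2 - 4)(3) / 3^2 = -6/9 = -2/3
  a_4 = (3 - 4)(-2/3) / 4^2 = (2/3)/16 = 1/24
Hence L_4(x) = x^4/24 - 2 x^3/3 + 3 x^2 - 4 x + 1.

L_4(x); series = x^4/24 - 2 x^3/3 + 3 x^2 - 4 x + 1


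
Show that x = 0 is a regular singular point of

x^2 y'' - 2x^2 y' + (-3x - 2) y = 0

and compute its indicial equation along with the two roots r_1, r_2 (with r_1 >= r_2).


Divide by x^2 to reach normal form y'' + P_1(x) y' + P_2(x) y = 0 with P_1(x) = -2 and P_2(x) = -3/x - 2/x^2.
x = 0 is a singular point because the y-coefficient -3/x - 2/x^2 has a pole at x = 0.
It is a regular singular point because x P_1(x) = p(x) = -2x and x^2 P_2(x) = q(x) = -3x - 2 are polynomials, hence analytic at x = 0.
p(0) = 0,  q(0) = -2.
Indicial equation: r(r-1) + p(0) r + q(0) = 0, i.e. r^2 + (p(0) - 1) r + q(0) = 0, i.e. r^2 - 1 r - 2 = 0.
Discriminant: (-1)^2 - 4(-2) = 9, so r = (1 ± 3)/2.
Solving: r_1 = 2, r_2 = -1.

indicial: r^2 - 1 r - 2 = 0; roots r_1 = 2, r_2 = -1


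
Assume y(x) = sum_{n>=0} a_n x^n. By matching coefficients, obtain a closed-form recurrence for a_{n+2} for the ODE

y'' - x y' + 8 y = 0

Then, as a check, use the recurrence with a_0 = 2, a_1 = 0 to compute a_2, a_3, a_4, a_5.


Substitute y = sum_n a_n x^n.
y''(x) has coefficient (n+2)(n+1) a_{n+2} at x^n;
-x y'(x) has coefficient -n a_n at x^n (shift);
8 y(x) has coefficient 8 a_n at x^n.
Matching x^n: (n+2)(n+1) a_{n+2} + (-n + 8) a_n = 0.
Thus a_{n+2} = (n - 8) / ((n+1)(n+2)) * a_n.

Check with a_0 = 2, a_1 = 0 (apply the recurrence for n = 0, 1, 2, 3): a_0 = 2, a_1 = 0, a_2 = -8, a_3 = 0, a_4 = 4, a_5 = 0.

a_(n+2) = (n - 8) / ((n+1)(n+2)) * a_n; check: a_0 = 2, a_1 = 0, a_2 = -8, a_3 = 0, a_4 = 4, a_5 = 0


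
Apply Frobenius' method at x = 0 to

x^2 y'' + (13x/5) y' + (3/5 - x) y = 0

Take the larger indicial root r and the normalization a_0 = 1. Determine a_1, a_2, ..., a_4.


Write in Frobenius form y'' + (p(x)/x) y' + (q(x)/x^2) y = 0:
  p(x) = 13/5,  q(x) = 3/5 - x.
Indicial equation: r(r-1) + (13/5) r + (3/5) = 0 -> roots r_1 = -3/5, r_2 = -1.
Take r = r_1 = -3/5. Let y(x) = x^r sum_{n>=0} a_n x^n with a_0 = 1.
Substitute y = x^r sum a_n x^n and match x^{r+n}. The recurrence is
  D(n) a_n - 1 a_{n-1} = 0,  where D(n) = (r+n)(r+n-1) + (13/5)(r+n) + (3/5).
  a_n = 1 / D(n) * a_{n-1}.
Since the indicial polynomial factors as (r - r_1)(r - r_2), D(n) = (r_1 + n - r_1)(r_1 + n - r_2) = n(n + 2/5).
Evaluating step by step (a_0 = 1):
  n = 1: D(1) = 1(1 + 2/5) = 7/5; numerator = 1(1) = 1; a_1 = (1)/(7/5) = 5/7
  n = 2: D(2) = 2(2 + 2/5) = 24/5; numerator = 1(5/7) = 5/7; a_2 = (5/7)/(24/5) = 25/168
  n = 3: D(3) = 3(3 + 2/5) = 51/5; numerator = 1(25/168) = 25/168; a_3 = (25/168)/(51/5) = 125/8568
  n = 4: D(4) = 4(4 + 2/5) = 88/5; numerator = 1(125/8568) = 125/8568; a_4 = (125/8568)/(88/5) = 625/753984

r = -3/5; a_0 = 1; a_1 = 5/7; a_2 = 25/168; a_3 = 125/8568; a_4 = 625/753984


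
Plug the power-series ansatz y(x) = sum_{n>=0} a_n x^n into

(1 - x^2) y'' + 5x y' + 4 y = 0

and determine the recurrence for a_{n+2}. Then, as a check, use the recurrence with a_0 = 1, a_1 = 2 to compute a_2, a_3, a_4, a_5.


Substitute y = sum_n a_n x^n.
(1 - 1 x^2) y'' contributes (n+2)(n+1) a_{n+2} - n(n-1) a_n at x^n.
5 x y'(x) contributes 5 n a_n at x^n.
4 y(x) contributes 4 a_n at x^n.
Matching x^n: (n+2)(n+1) a_{n+2} + (-n(n-1) + 5 n + 4) a_n = 0.
Thus a_{n+2} = (n(n-1) - 5 n - 4) / ((n+1)(n+2)) * a_n.

Check with a_0 = 1, a_1 = 2 (apply the recurrence for n = 0, 1, 2, 3): a_0 = 1, a_1 = 2, a_2 = -2, a_3 = -3, a_4 = 2, a_5 = 39/20.

a_(n+2) = (n(n-1) - 5 n - 4) / ((n+1)(n+2)) * a_n; check: a_0 = 1, a_1 = 2, a_2 = -2, a_3 = -3, a_4 = 2, a_5 = 39/20


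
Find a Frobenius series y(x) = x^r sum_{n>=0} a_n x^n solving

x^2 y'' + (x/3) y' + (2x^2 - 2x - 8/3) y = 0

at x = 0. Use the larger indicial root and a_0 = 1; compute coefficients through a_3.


Write in Frobenius form y'' + (p(x)/x) y' + (q(x)/x^2) y = 0:
  p(x) = 1/3,  q(x) = 2x^2 - 2x - 8/3.
Indicial equation: r(r-1) + (1/3) r + (-8/3) = 0 -> roots r_1 = 2, r_2 = -4/3.
Take r = r_1 = 2. Let y(x) = x^r sum_{n>=0} a_n x^n with a_0 = 1.
Substitute y = x^r sum a_n x^n and match x^{r+n}. The recurrence is
  D(n) a_n - 2 a_{n-1} + 2 a_{n-2} = 0,  where D(n) = (r+n)(r+n-1) + (1/3)(r+n) + (-8/3).
  a_n = [2 a_{n-1} - 2 a_{n-2}] / D(n).
Since the indicial polynomial factors as (r - r_1)(r - r_2), D(n) = (r_1 + n - r_1)(r_1 + n - r_2) = n(n + 10/3).
Evaluating step by step (a_0 = 1):
  n = 1: D(1) = 1(1 + 10/3) = 13/3; numerator = 2(1) = 2; a_1 = (2)/(13/3) = 6/13
  n = 2: D(2) = 2(2 + 10/3) = 32/3; numerator = 2(6/13) - 2(1) = -14/13; a_2 = (-14/13)/(32/3) = -21/208
  n = 3: D(3) = 3(3 + 10/3) = 19; numerator = 2(-21/208) - 2(6/13) = -9/8; a_3 = (-9/8)/(19) = -9/152

r = 2; a_0 = 1; a_1 = 6/13; a_2 = -21/208; a_3 = -9/152


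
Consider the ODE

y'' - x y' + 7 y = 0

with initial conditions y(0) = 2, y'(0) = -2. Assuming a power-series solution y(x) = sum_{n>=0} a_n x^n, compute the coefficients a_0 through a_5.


Ansatz: y(x) = sum_{n>=0} a_n x^n, so y'(x) = sum_{n>=1} n a_n x^(n-1) and y''(x) = sum_{n>=2} n(n-1) a_n x^(n-2).
Substitute into P(x) y'' + Q(x) y' + R(x) y = 0 with P(x) = 1, Q(x) = -x, R(x) = 7, and match powers of x.
Initial conditions: a_0 = 2, a_1 = -2.
Setting the coefficient of each power of x to zero and solving order by order (substituting the coefficients already found):
  x^0: 2 a_2 + 7 a_0 = 0  ->  2 a_2 = -7 a_0 = -14  ->  a_2 = -7
  x^1: 6 a_3 + 6 a_1 = 0  ->  6 a_3 = -6 a_1 = 12  ->  a_3 = 2
  x^2: 12 a_4 + 5 a_2 = 0  ->  12 a_4 = -5 a_2 = 35  ->  a_4 = 35/12
  x^3: 20 a_5 + 4 a_3 = 0  ->  20 a_5 = -4 a_3 = -8  ->  a_5 = -2/5
Truncated series: y(x) = 2 - 2 x - 7 x^2 + 2 x^3 + (35/12) x^4 - (2/5) x^5 + O(x^6).

a_0 = 2; a_1 = -2; a_2 = -7; a_3 = 2; a_4 = 35/12; a_5 = -2/5


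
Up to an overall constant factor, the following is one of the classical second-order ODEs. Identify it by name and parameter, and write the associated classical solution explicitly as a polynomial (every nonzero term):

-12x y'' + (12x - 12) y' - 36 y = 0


All three coefficients share the factor -12; dividing through by -12 gives  x y'' + (1 - x) y' + 3 y = 0.
This matches the Laguerre equation x y'' + (1 - x) y' + n y = 0 with n = 3; the polynomial solution is L_3(x).
With y = sum_k a_k x^k, matching x^k gives (k+1)k a_{k+1} + (k+1) a_{k+1} - k a_k + n a_k = 0, i.e. (k+1)^2 a_{k+1} = (k - n) a_k = (k - 3) a_k. The right side vanishes at k = 3, so the series terminates at degree 3.
Standard normalization L_n(0) = 1 gives a_0 = 1. Work upward with a_{k+1} = (k - 3) a_k / (k+1)^2:
  a_1 = (0 - 3)(1) / 1^2 = -3/1 = -3
  a_2 = (1 - 3)(-3) / 2^2 = 6/4 = 3/2
  a_3 = (2 - 3)(3/2) / 3^2 = (-3/2)/9 = -1/6
Hence L_3(x) = -x^3/6 + 3 x^2/2 - 3 x + 1.

L_3(x); series = -x^3/6 + 3 x^2/2 - 3 x + 1


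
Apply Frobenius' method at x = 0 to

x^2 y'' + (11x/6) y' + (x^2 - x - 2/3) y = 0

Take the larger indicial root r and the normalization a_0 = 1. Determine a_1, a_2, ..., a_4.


Write in Frobenius form y'' + (p(x)/x) y' + (q(x)/x^2) y = 0:
  p(x) = 11/6,  q(x) = x^2 - x - 2/3.
Indicial equation: r(r-1) + (11/6) r + (-2/3) = 0 -> roots r_1 = 1/2, r_2 = -4/3.
Take r = r_1 = 1/2. Let y(x) = x^r sum_{n>=0} a_n x^n with a_0 = 1.
Substitute y = x^r sum a_n x^n and match x^{r+n}. The recurrence is
  D(n) a_n - 1 a_{n-1} + 1 a_{n-2} = 0,  where D(n) = (r+n)(r+n-1) + (11/6)(r+n) + (-2/3).
  a_n = [1 a_{n-1} - 1 a_{n-2}] / D(n).
Since the indicial polynomial factors as (r - r_1)(r - r_2), D(n) = (r_1 + n - r_1)(r_1 + n - r_2) = n(n + 11/6).
Evaluating step by step (a_0 = 1):
  n = 1: D(1) = 1(1 + 11/6) = 17/6; numerator = 1(1) = 1; a_1 = (1)/(17/6) = 6/17
  n = 2: D(2) = 2(2 + 11/6) = 23/3; numerator = 1(6/17) - 1(1) = -11/17; a_2 = (-11/17)/(23/3) = -33/391
  n = 3: D(3) = 3(3 + 11/6) = 29/2; numerator = 1(-33/391) - 1(6/17) = -171/391; a_3 = (-171/391)/(29/2) = -342/11339
  n = 4: D(4) = 4(4 + 11/6) = 70/3; numerator = 1(-342/11339) - 1(-33/391) = 615/11339; a_4 = (615/11339)/(70/3) = 369/158746

r = 1/2; a_0 = 1; a_1 = 6/17; a_2 = -33/391; a_3 = -342/11339; a_4 = 369/158746


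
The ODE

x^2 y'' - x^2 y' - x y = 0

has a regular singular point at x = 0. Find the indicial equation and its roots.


Divide by x^2 to reach normal form y'' + P_1(x) y' + P_2(x) y = 0 with P_1(x) = -1 and P_2(x) = -1/x.
x = 0 is a singular point because the y-coefficient -1/x has a pole at x = 0.
It is a regular singular point because x P_1(x) = p(x) = -x and x^2 P_2(x) = q(x) = -x are polynomials, hence analytic at x = 0.
p(0) = 0,  q(0) = 0.
Indicial equation: r(r-1) + p(0) r + q(0) = 0, i.e. r^2 + (p(0) - 1) r + q(0) = 0, i.e. r^2 - 1 r = 0.
Discriminant: (-1)^2 - 4(0) = 1, so r = (1 ± 1)/2.
Solving: r_1 = 1, r_2 = 0.

indicial: r^2 - 1 r = 0; roots r_1 = 1, r_2 = 0


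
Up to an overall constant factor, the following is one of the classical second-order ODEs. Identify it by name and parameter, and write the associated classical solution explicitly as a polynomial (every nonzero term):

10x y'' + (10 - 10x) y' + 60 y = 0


All three coefficients share the factor 10; dividing through by 10 gives  x y'' + (1 - x) y' + 6 y = 0.
This matches the Laguerre equation x y'' + (1 - x) y' + n y = 0 with n = 6; the polynomial solution is L_6(x).
With y = sum_k a_k x^k, matching x^k gives (k+1)k a_{k+1} + (k+1) a_{k+1} - k a_k + n a_k = 0, i.e. (k+1)^2 a_{k+1} = (k - n) a_k = (k - 6) a_k. The right side vanishes at k = 6, so the series terminates at degree 6.
Standard normalization L_n(0) = 1 gives a_0 = 1. Work upward with a_{k+1} = (k - 6) a_k / (k+1)^2:
  a_1 = (0 - 6)(1) / 1^2 = -6/1 = -6
  a_2 = (1 - 6)(-6) / 2^2 = 30/4 = 15/2
  a_3 = (2 - 6)(15/2) / 3^2 = -30/9 = -10/3
  a_4 = (3 - 6)(-10/3) / 4^2 = 10/16 = 5/8
  a_5 = (4 - 6)(5/8) / 5^2 = (-5/4)/25 = -1/20
  a_6 = (5 - 6)(-1/20) / 6^2 = (1/20)/36 = 1/720
Hence L_6(x) = x^6/720 - x^5/20 + 5 x^4/8 - 10 x^3/3 + 15 x^2/2 - 6 x + 1.

L_6(x); series = x^6/720 - x^5/20 + 5 x^4/8 - 10 x^3/3 + 15 x^2/2 - 6 x + 1


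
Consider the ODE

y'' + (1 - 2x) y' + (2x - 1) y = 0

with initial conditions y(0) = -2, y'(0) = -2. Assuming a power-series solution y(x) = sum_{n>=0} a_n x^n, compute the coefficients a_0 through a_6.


Ansatz: y(x) = sum_{n>=0} a_n x^n, so y'(x) = sum_{n>=1} n a_n x^(n-1) and y''(x) = sum_{n>=2} n(n-1) a_n x^(n-2).
Substitute into P(x) y'' + Q(x) y' + R(x) y = 0 with P(x) = 1, Q(x) = 1 - 2x, R(x) = 2x - 1, and match powers of x.
Initial conditions: a_0 = -2, a_1 = -2.
Setting the coefficient of each power of x to zero and solving order by order (substituting the coefficients already found):
  x^0: 2 a_2 + a_1 - a_0 = 0  ->  2 a_2 = -a_1 + a_0 = 0  ->  a_2 = 0
  x^1: 6 a_3 + 2 a_2 - 3 a_1 + 2 a_0 = 0  ->  6 a_3 = -2 a_2 + 3 a_1 - 2 a_0 = -2  ->  a_3 = -1/3
  x^2: 12 a_4 + 3 a_3 - 5 a_2 + 2 a_1 = 0  ->  12 a_4 = -3 a_3 + 5 a_2 - 2 a_1 = 5  ->  a_4 = 5/12
  x^3: 20 a_5 + 4 a_4 - 7 a_3 + 2 a_2 = 0  ->  20 a_5 = -4 a_4 + 7 a_3 - 2 a_2 = -4  ->  a_5 = -1/5
  x^4: 30 a_6 + 5 a_5 - 9 a_4 + 2 a_3 = 0  ->  30 a_6 = -5 a_5 + 9 a_4 - 2 a_3 = 65/12  ->  a_6 = 13/72
Truncated series: y(x) = -2 - 2 x - (1/3) x^3 + (5/12) x^4 - (1/5) x^5 + (13/72) x^6 + O(x^7).

a_0 = -2; a_1 = -2; a_2 = 0; a_3 = -1/3; a_4 = 5/12; a_5 = -1/5; a_6 = 13/72


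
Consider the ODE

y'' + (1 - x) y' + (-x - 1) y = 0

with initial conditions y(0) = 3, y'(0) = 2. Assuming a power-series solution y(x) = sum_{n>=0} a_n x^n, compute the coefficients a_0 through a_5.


Ansatz: y(x) = sum_{n>=0} a_n x^n, so y'(x) = sum_{n>=1} n a_n x^(n-1) and y''(x) = sum_{n>=2} n(n-1) a_n x^(n-2).
Substitute into P(x) y'' + Q(x) y' + R(x) y = 0 with P(x) = 1, Q(x) = 1 - x, R(x) = -x - 1, and match powers of x.
Initial conditions: a_0 = 3, a_1 = 2.
Setting the coefficient of each power of x to zero and solving order by order (substituting the coefficients already found):
  x^0: 2 a_2 + a_1 - a_0 = 0  ->  2 a_2 = -a_1 + a_0 = 1  ->  a_2 = 1/2
  x^1: 6 a_3 + 2 a_2 - 2 a_1 - a_0 = 0  ->  6 a_3 = -2 a_2 + 2 a_1 + a_0 = 6  ->  a_3 = 1
  x^2: 12 a_4 + 3 a_3 - 3 a_2 - a_1 = 0  ->  12 a_4 = -3 a_3 + 3 a_2 + a_1 = 1/2  ->  a_4 = 1/24
  x^3: 20 a_5 + 4 a_4 - 4 a_3 - a_2 = 0  ->  20 a_5 = -4 a_4 + 4 a_3 + a_2 = 13/3  ->  a_5 = 13/60
Truncated series: y(x) = 3 + 2 x + (1/2) x^2 + x^3 + (1/24) x^4 + (13/60) x^5 + O(x^6).

a_0 = 3; a_1 = 2; a_2 = 1/2; a_3 = 1; a_4 = 1/24; a_5 = 13/60


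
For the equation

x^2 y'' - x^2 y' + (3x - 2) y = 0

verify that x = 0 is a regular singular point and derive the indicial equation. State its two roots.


Divide by x^2 to reach normal form y'' + P_1(x) y' + P_2(x) y = 0 with P_1(x) = -1 and P_2(x) = 3/x - 2/x^2.
x = 0 is a singular point because the y-coefficient 3/x - 2/x^2 has a pole at x = 0.
It is a regular singular point because x P_1(x) = p(x) = -x and x^2 P_2(x) = q(x) = 3x - 2 are polynomials, hence analytic at x = 0.
p(0) = 0,  q(0) = -2.
Indicial equation: r(r-1) + p(0) r + q(0) = 0, i.e. r^2 + (p(0) - 1) r + q(0) = 0, i.e. r^2 - 1 r - 2 = 0.
Discriminant: (-1)^2 - 4(-2) = 9, so r = (1 ± 3)/2.
Solving: r_1 = 2, r_2 = -1.

indicial: r^2 - 1 r - 2 = 0; roots r_1 = 2, r_2 = -1


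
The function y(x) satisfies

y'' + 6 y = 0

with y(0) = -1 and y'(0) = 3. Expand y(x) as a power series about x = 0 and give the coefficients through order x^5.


Ansatz: y(x) = sum_{n>=0} a_n x^n, so y'(x) = sum_{n>=1} n a_n x^(n-1) and y''(x) = sum_{n>=2} n(n-1) a_n x^(n-2).
Substitute into P(x) y'' + Q(x) y' + R(x) y = 0 with P(x) = 1, Q(x) = 0, R(x) = 6, and match powers of x.
Initial conditions: a_0 = -1, a_1 = 3.
Setting the coefficient of each power of x to zero and solving order by order (substituting the coefficients already found):
  x^0: 2 a_2 + 6 a_0 = 0  ->  2 a_2 = -6 a_0 = 6  ->  a_2 = 3
  x^1: 6 a_3 + 6 a_1 = 0  ->  6 a_3 = -6 a_1 = -18  ->  a_3 = -3
  x^2: 12 a_4 + 6 a_2 = 0  ->  12 a_4 = -6 a_2 = -18  ->  a_4 = -3/2
  x^3: 20 a_5 + 6 a_3 = 0  ->  20 a_5 = -6 a_3 = 18  ->  a_5 = 9/10
Truncated series: y(x) = -1 + 3 x + 3 x^2 - 3 x^3 - (3/2) x^4 + (9/10) x^5 + O(x^6).

a_0 = -1; a_1 = 3; a_2 = 3; a_3 = -3; a_4 = -3/2; a_5 = 9/10


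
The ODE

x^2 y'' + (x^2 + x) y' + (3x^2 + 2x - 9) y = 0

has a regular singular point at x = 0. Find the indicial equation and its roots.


Divide by x^2 to reach normal form y'' + P_1(x) y' + P_2(x) y = 0 with P_1(x) = 1 + 1/x and P_2(x) = 3 + 2/x - 9/x^2.
x = 0 is a singular point because the y'-coefficient 1 + 1/x has a pole at x = 0 and the y-coefficient 3 + 2/x - 9/x^2 has a pole at x = 0.
It is a regular singular point because x P_1(x) = p(x) = x + 1 and x^2 P_2(x) = q(x) = 3x^2 + 2x - 9 are polynomials, hence analytic at x = 0.
p(0) = 1,  q(0) = -9.
Indicial equation: r(r-1) + p(0) r + q(0) = 0, i.e. r^2 + (p(0) - 1) r + q(0) = 0, i.e. r^2 - 9 = 0.
Discriminant: (0)^2 - 4(-9) = 36, so r = (0 ± 6)/2.
Solving: r_1 = 3, r_2 = -3.

indicial: r^2 - 9 = 0; roots r_1 = 3, r_2 = -3


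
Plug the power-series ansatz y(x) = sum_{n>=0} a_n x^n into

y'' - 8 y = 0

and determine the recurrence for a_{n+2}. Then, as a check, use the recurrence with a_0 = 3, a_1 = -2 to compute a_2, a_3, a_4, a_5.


Substitute y = sum_n a_n x^n into y'' + (const) y = 0.
y''(x) = sum_{n>=0} (n+2)(n+1) a_{n+2} x^n.
The ODE becomes sum_n [(n+2)(n+1) a_{n+2} - 8 a_n] x^n = 0.
Setting each coefficient to zero gives the recurrence:
  (n+2)(n+1) a_{n+2} - 8 a_n = 0,
  a_{n+2} = 8 / ((n+1)(n+2)) a_n.

Check with a_0 = 3, a_1 = -2 (apply the recurrence for n = 0, 1, 2, 3): a_0 = 3, a_1 = -2, a_2 = 12, a_3 = -8/3, a_4 = 8, a_5 = -16/15.

a_{n+2} = 8/((n+1)(n+2)) * a_n; check: a_0 = 3, a_1 = -2, a_2 = 12, a_3 = -8/3, a_4 = 8, a_5 = -16/15


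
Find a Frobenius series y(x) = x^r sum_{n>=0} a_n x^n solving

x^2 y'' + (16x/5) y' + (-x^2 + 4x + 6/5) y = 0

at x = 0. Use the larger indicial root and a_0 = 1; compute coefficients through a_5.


Write in Frobenius form y'' + (p(x)/x) y' + (q(x)/x^2) y = 0:
  p(x) = 16/5,  q(x) = -x^2 + 4x + 6/5.
Indicial equation: r(r-1) + (16/5) r + (6/5) = 0 -> roots r_1 = -1, r_2 = -6/5.
Take r = r_1 = -1. Let y(x) = x^r sum_{n>=0} a_n x^n with a_0 = 1.
Substitute y = x^r sum a_n x^n and match x^{r+n}. The recurrence is
  D(n) a_n + 4 a_{n-1} - 1 a_{n-2} = 0,  where D(n) = (r+n)(r+n-1) + (16/5)(r+n) + (6/5).
  a_n = [-4 a_{n-1} + 1 a_{n-2}] / D(n).
Since the indicial polynomial factors as (r - r_1)(r - r_2), D(n) = (r_1 + n - r_1)(r_1 + n - r_2) = n(n + 1/5).
Evaluating step by step (a_0 = 1):
  n = 1: D(1) = 1(1 + 1/5) = 6/5; numerator = -4(1) = -4; a_1 = (-4)/(6/5) = -10/3
  n = 2: D(2) = 2(2 + 1/5) = 22/5; numerator = -4(-10/3) + 1(1) = 43/3; a_2 = (43/3)/(22/5) = 215/66
  n = 3: D(3) = 3(3 + 1/5) = 48/5; numerator = -4(215/66) + 1(-10/3) = -180/11; a_3 = (-180/11)/(48/5) = -75/44
  n = 4: D(4) = 4(4 + 1/5) = 84/5; numerator = -4(-75/44) + 1(215/66) = 665/66; a_4 = (665/66)/(84/5) = 475/792
  n = 5: D(5) = 5(5 + 1/5) = 26; numerator = -4(475/792) + 1(-75/44) = -1625/396; a_5 = (-1625/396)/(26) = -125/792

r = -1; a_0 = 1; a_1 = -10/3; a_2 = 215/66; a_3 = -75/44; a_4 = 475/792; a_5 = -125/792


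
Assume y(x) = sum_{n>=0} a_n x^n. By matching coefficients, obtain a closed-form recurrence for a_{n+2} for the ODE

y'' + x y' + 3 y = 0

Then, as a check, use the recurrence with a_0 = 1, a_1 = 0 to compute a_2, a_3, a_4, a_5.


Substitute y = sum_n a_n x^n.
y''(x) has coefficient (n+2)(n+1) a_{n+2} at x^n;
x y'(x) has coefficient n a_n at x^n (shift);
3 y(x) has coefficient 3 a_n at x^n.
Matching x^n: (n+2)(n+1) a_{n+2} + (n + 3) a_n = 0.
Thus a_{n+2} = (-n - 3) / ((n+1)(n+2)) * a_n.

Check with a_0 = 1, a_1 = 0 (apply the recurrence for n = 0, 1, 2, 3): a_0 = 1, a_1 = 0, a_2 = -3/2, a_3 = 0, a_4 = 5/8, a_5 = 0.

a_(n+2) = (-n - 3) / ((n+1)(n+2)) * a_n; check: a_0 = 1, a_1 = 0, a_2 = -3/2, a_3 = 0, a_4 = 5/8, a_5 = 0


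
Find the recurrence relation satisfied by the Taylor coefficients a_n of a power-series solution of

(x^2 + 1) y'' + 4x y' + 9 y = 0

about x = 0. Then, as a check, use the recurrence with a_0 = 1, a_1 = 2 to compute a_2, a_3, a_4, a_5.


Substitute y = sum_n a_n x^n.
(1 + 1 x^2) y'' contributes (n+2)(n+1) a_{n+2} + n(n-1) a_n at x^n.
4 x y'(x) contributes 4 n a_n at x^n.
9 y(x) contributes 9 a_n at x^n.
Matching x^n: (n+2)(n+1) a_{n+2} + (n(n-1) + 4 n + 9) a_n = 0.
Thus a_{n+2} = (-n(n-1) - 4 n - 9) / ((n+1)(n+2)) * a_n.

Check with a_0 = 1, a_1 = 2 (apply the recurrence for n = 0, 1, 2, 3): a_0 = 1, a_1 = 2, a_2 = -9/2, a_3 = -13/3, a_4 = 57/8, a_5 = 117/20.

a_(n+2) = (-n(n-1) - 4 n - 9) / ((n+1)(n+2)) * a_n; check: a_0 = 1, a_1 = 2, a_2 = -9/2, a_3 = -13/3, a_4 = 57/8, a_5 = 117/20


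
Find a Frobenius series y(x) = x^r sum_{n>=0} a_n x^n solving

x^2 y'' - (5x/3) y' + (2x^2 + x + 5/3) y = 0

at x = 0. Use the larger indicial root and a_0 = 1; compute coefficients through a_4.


Write in Frobenius form y'' + (p(x)/x) y' + (q(x)/x^2) y = 0:
  p(x) = -5/3,  q(x) = 2x^2 + x + 5/3.
Indicial equation: r(r-1) + (-5/3) r + (5/3) = 0 -> roots r_1 = 5/3, r_2 = 1.
Take r = r_1 = 5/3. Let y(x) = x^r sum_{n>=0} a_n x^n with a_0 = 1.
Substitute y = x^r sum a_n x^n and match x^{r+n}. The recurrence is
  D(n) a_n + 1 a_{n-1} + 2 a_{n-2} = 0,  where D(n) = (r+n)(r+n-1) + (-5/3)(r+n) + (5/3).
  a_n = [-1 a_{n-1} - 2 a_{n-2}] / D(n).
Since the indicial polynomial factors as (r - r_1)(r - r_2), D(n) = (r_1 + n - r_1)(r_1 + n - r_2) = n(n + 2/3).
Evaluating step by step (a_0 = 1):
  n = 1: D(1) = 1(1 + 2/3) = 5/3; numerator = -1(1) = -1; a_1 = (-1)/(5/3) = -3/5
  n = 2: D(2) = 2(2 + 2/3) = 16/3; numerator = -1(-3/5) - 2(1) = -7/5; a_2 = (-7/5)/(16/3) = -21/80
  n = 3: D(3) = 3(3 + 2/3) = 11; numerator = -1(-21/80) - 2(-3/5) = 117/80; a_3 = (117/80)/(11) = 117/880
  n = 4: D(4) = 4(4 + 2/3) = 56/3; numerator = -1(117/880) - 2(-21/80) = 69/176; a_4 = (69/176)/(56/3) = 207/9856

r = 5/3; a_0 = 1; a_1 = -3/5; a_2 = -21/80; a_3 = 117/880; a_4 = 207/9856


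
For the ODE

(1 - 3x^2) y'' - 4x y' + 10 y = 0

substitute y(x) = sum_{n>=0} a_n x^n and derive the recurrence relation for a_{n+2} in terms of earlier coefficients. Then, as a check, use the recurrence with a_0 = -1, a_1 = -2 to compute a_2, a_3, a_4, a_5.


Substitute y = sum_n a_n x^n.
(1 - 3 x^2) y'' contributes (n+2)(n+1) a_{n+2} - 3 n(n-1) a_n at x^n.
-4 x y'(x) contributes -4 n a_n at x^n.
10 y(x) contributes 10 a_n at x^n.
Matching x^n: (n+2)(n+1) a_{n+2} + (-3 n(n-1) - 4 n + 10) a_n = 0.
Thus a_{n+2} = (3 n(n-1) + 4 n - 10) / ((n+1)(n+2)) * a_n.

Check with a_0 = -1, a_1 = -2 (apply the recurrence for n = 0, 1, 2, 3): a_0 = -1, a_1 = -2, a_2 = 5, a_3 = 2, a_4 = 5/3, a_5 = 2.

a_(n+2) = (3 n(n-1) + 4 n - 10) / ((n+1)(n+2)) * a_n; check: a_0 = -1, a_1 = -2, a_2 = 5, a_3 = 2, a_4 = 5/3, a_5 = 2


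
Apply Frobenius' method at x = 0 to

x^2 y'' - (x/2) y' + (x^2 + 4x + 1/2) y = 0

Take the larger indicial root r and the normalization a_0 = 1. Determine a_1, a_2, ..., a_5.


Write in Frobenius form y'' + (p(x)/x) y' + (q(x)/x^2) y = 0:
  p(x) = -1/2,  q(x) = x^2 + 4x + 1/2.
Indicial equation: r(r-1) + (-1/2) r + (1/2) = 0 -> roots r_1 = 1, r_2 = 1/2.
Take r = r_1 = 1. Let y(x) = x^r sum_{n>=0} a_n x^n with a_0 = 1.
Substitute y = x^r sum a_n x^n and match x^{r+n}. The recurrence is
  D(n) a_n + 4 a_{n-1} + 1 a_{n-2} = 0,  where D(n) = (r+n)(r+n-1) + (-1/2)(r+n) + (1/2).
  a_n = [-4 a_{n-1} - 1 a_{n-2}] / D(n).
Since the indicial polynomial factors as (r - r_1)(r - r_2), D(n) = (r_1 + n - r_1)(r_1 + n - r_2) = n(n + 1/2).
Evaluating step by step (a_0 = 1):
  n = 1: D(1) = 1(1 + 1/2) = 3/2; numerator = -4(1) = -4; a_1 = (-4)/(3/2) = -8/3
  n = 2: D(2) = 2(2 + 1/2) = 5; numerator = -4(-8/3) - 1(1) = 29/3; a_2 = (29/3)/(5) = 29/15
  n = 3: D(3) = 3(3 + 1/2) = 21/2; numerator = -4(29/15) - 1(-8/3) = -76/15; a_3 = (-76/15)/(21/2) = -152/315
  n = 4: D(4) = 4(4 + 1/2) = 18; numerator = -4(-152/315) - 1(29/15) = -1/315; a_4 = (-1/315)/(18) = -1/5670
  n = 5: D(5) = 5(5 + 1/2) = 55/2; numerator = -4(-1/5670) - 1(-152/315) = 274/567; a_5 = (274/567)/(55/2) = 548/31185

r = 1; a_0 = 1; a_1 = -8/3; a_2 = 29/15; a_3 = -152/315; a_4 = -1/5670; a_5 = 548/31185


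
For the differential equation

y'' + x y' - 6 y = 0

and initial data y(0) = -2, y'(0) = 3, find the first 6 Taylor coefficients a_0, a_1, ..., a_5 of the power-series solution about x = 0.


Ansatz: y(x) = sum_{n>=0} a_n x^n, so y'(x) = sum_{n>=1} n a_n x^(n-1) and y''(x) = sum_{n>=2} n(n-1) a_n x^(n-2).
Substitute into P(x) y'' + Q(x) y' + R(x) y = 0 with P(x) = 1, Q(x) = x, R(x) = -6, and match powers of x.
Initial conditions: a_0 = -2, a_1 = 3.
Setting the coefficient of each power of x to zero and solving order by order (substituting the coefficients already found):
  x^0: 2 a_2 - 6 a_0 = 0  ->  2 a_2 = 6 a_0 = -12  ->  a_2 = -6
  x^1: 6 a_3 - 5 a_1 = 0  ->  6 a_3 = 5 a_1 = 15  ->  a_3 = 5/2
  x^2: 12 a_4 - 4 a_2 = 0  ->  12 a_4 = 4 a_2 = -24  ->  a_4 = -2
  x^3: 20 a_5 - 3 a_3 = 0  ->  20 a_5 = 3 a_3 = 15/2  ->  a_5 = 3/8
Truncated series: y(x) = -2 + 3 x - 6 x^2 + (5/2) x^3 - 2 x^4 + (3/8) x^5 + O(x^6).

a_0 = -2; a_1 = 3; a_2 = -6; a_3 = 5/2; a_4 = -2; a_5 = 3/8


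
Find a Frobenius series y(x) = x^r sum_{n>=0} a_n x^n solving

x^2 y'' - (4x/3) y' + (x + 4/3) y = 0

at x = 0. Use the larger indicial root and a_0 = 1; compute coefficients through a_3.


Write in Frobenius form y'' + (p(x)/x) y' + (q(x)/x^2) y = 0:
  p(x) = -4/3,  q(x) = x + 4/3.
Indicial equation: r(r-1) + (-4/3) r + (4/3) = 0 -> roots r_1 = 4/3, r_2 = 1.
Take r = r_1 = 4/3. Let y(x) = x^r sum_{n>=0} a_n x^n with a_0 = 1.
Substitute y = x^r sum a_n x^n and match x^{r+n}. The recurrence is
  D(n) a_n + 1 a_{n-1} = 0,  where D(n) = (r+n)(r+n-1) + (-4/3)(r+n) + (4/3).
  a_n = -1 / D(n) * a_{n-1}.
Since the indicial polynomial factors as (r - r_1)(r - r_2), D(n) = (r_1 + n - r_1)(r_1 + n - r_2) = n(n + 1/3).
Evaluating step by step (a_0 = 1):
  n = 1: D(1) = 1(1 + 1/3) = 4/3; numerator = -1(1) = -1; a_1 = (-1)/(4/3) = -3/4
  n = 2: D(2) = 2(2 + 1/3) = 14/3; numerator = -1(-3/4) = 3/4; a_2 = (3/4)/(14/3) = 9/56
  n = 3: D(3) = 3(3 + 1/3) = 10; numerator = -1(9/56) = -9/56; a_3 = (-9/56)/(10) = -9/560

r = 4/3; a_0 = 1; a_1 = -3/4; a_2 = 9/56; a_3 = -9/560


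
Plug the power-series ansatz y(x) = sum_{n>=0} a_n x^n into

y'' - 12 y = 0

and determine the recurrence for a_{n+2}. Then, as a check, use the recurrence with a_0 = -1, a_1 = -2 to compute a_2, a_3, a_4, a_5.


Substitute y = sum_n a_n x^n into y'' + (const) y = 0.
y''(x) = sum_{n>=0} (n+2)(n+1) a_{n+2} x^n.
The ODE becomes sum_n [(n+2)(n+1) a_{n+2} - 12 a_n] x^n = 0.
Setting each coefficient to zero gives the recurrence:
  (n+2)(n+1) a_{n+2} - 12 a_n = 0,
  a_{n+2} = 12 / ((n+1)(n+2)) a_n.

Check with a_0 = -1, a_1 = -2 (apply the recurrence for n = 0, 1, 2, 3): a_0 = -1, a_1 = -2, a_2 = -6, a_3 = -4, a_4 = -6, a_5 = -12/5.

a_{n+2} = 12/((n+1)(n+2)) * a_n; check: a_0 = -1, a_1 = -2, a_2 = -6, a_3 = -4, a_4 = -6, a_5 = -12/5


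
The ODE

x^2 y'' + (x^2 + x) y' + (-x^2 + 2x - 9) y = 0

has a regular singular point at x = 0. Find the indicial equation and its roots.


Divide by x^2 to reach normal form y'' + P_1(x) y' + P_2(x) y = 0 with P_1(x) = 1 + 1/x and P_2(x) = -1 + 2/x - 9/x^2.
x = 0 is a singular point because the y'-coefficient 1 + 1/x has a pole at x = 0 and the y-coefficient -1 + 2/x - 9/x^2 has a pole at x = 0.
It is a regular singular point because x P_1(x) = p(x) = x + 1 and x^2 P_2(x) = q(x) = -x^2 + 2x - 9 are polynomials, hence analytic at x = 0.
p(0) = 1,  q(0) = -9.
Indicial equation: r(r-1) + p(0) r + q(0) = 0, i.e. r^2 + (p(0) - 1) r + q(0) = 0, i.e. r^2 - 9 = 0.
Discriminant: (0)^2 - 4(-9) = 36, so r = (0 ± 6)/2.
Solving: r_1 = 3, r_2 = -3.

indicial: r^2 - 9 = 0; roots r_1 = 3, r_2 = -3


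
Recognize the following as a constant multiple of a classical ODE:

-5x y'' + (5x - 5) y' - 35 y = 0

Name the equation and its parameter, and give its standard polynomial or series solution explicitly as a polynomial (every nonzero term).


All three coefficients share the factor -5; dividing through by -5 gives  x y'' + (1 - x) y' + 7 y = 0.
This matches the Laguerre equation x y'' + (1 - x) y' + n y = 0 with n = 7; the polynomial solution is L_7(x).
With y = sum_k a_k x^k, matching x^k gives (k+1)k a_{k+1} + (k+1) a_{k+1} - k a_k + n a_k = 0, i.e. (k+1)^2 a_{k+1} = (k - n) a_k = (k - 7) a_k. The right side vanishes at k = 7, so the series terminates at degree 7.
Standard normalization L_n(0) = 1 gives a_0 = 1. Work upward with a_{k+1} = (k - 7) a_k / (k+1)^2:
  a_1 = (0 - 7)(1) / 1^2 = -7/1 = -7
  a_2 = (1 - 7)(-7) / 2^2 = 42/4 = 21/2
  a_3 = (2 - 7)(21/2) / 3^2 = (-105/2)/9 = -35/6
  a_4 = (3 - 7)(-35/6) / 4^2 = (70/3)/16 = 35/24
  a_5 = (4 - 7)(35/24) / 5^2 = (-35/8)/25 = -7/40
  a_6 = (5 - 7)(-7/40) / 6^2 = (7/20)/36 = 7/720
  a_7 = (6 - 7)(7/720) / 7^2 = (-7/720)/49 = -1/5040
Hence L_7(x) = -x^7/5040 + 7 x^6/720 - 7 x^5/40 + 35 x^4/24 - 35 x^3/6 + 21 x^2/2 - 7 x + 1.

L_7(x); series = -x^7/5040 + 7 x^6/720 - 7 x^5/40 + 35 x^4/24 - 35 x^3/6 + 21 x^2/2 - 7 x + 1
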